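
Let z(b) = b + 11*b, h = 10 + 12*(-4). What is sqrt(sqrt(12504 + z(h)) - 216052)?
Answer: 2*sqrt(-54013 + sqrt(753)) ≈ 464.7*I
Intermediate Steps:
h = -38 (h = 10 - 48 = -38)
z(b) = 12*b
sqrt(sqrt(12504 + z(h)) - 216052) = sqrt(sqrt(12504 + 12*(-38)) - 216052) = sqrt(sqrt(12504 - 456) - 216052) = sqrt(sqrt(12048) - 216052) = sqrt(4*sqrt(753) - 216052) = sqrt(-216052 + 4*sqrt(753))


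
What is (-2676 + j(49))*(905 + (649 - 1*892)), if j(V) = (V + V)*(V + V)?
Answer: 4586336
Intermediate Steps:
j(V) = 4*V² (j(V) = (2*V)*(2*V) = 4*V²)
(-2676 + j(49))*(905 + (649 - 1*892)) = (-2676 + 4*49²)*(905 + (649 - 1*892)) = (-2676 + 4*2401)*(905 + (649 - 892)) = (-2676 + 9604)*(905 - 243) = 6928*662 = 4586336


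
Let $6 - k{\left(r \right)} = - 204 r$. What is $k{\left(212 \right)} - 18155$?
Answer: $25099$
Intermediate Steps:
$k{\left(r \right)} = 6 + 204 r$ ($k{\left(r \right)} = 6 - - 204 r = 6 + 204 r$)
$k{\left(212 \right)} - 18155 = \left(6 + 204 \cdot 212\right) - 18155 = \left(6 + 43248\right) - 18155 = 43254 - 18155 = 25099$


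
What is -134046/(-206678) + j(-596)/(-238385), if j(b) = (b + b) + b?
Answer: 16162047987/24634467515 ≈ 0.65607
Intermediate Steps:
j(b) = 3*b (j(b) = 2*b + b = 3*b)
-134046/(-206678) + j(-596)/(-238385) = -134046/(-206678) + (3*(-596))/(-238385) = -134046*(-1/206678) - 1788*(-1/238385) = 67023/103339 + 1788/238385 = 16162047987/24634467515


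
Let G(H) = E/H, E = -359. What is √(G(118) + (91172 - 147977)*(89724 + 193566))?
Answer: I*√224069024420162/118 ≈ 1.2686e+5*I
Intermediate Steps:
G(H) = -359/H
√(G(118) + (91172 - 147977)*(89724 + 193566)) = √(-359/118 + (91172 - 147977)*(89724 + 193566)) = √(-359*1/118 - 56805*283290) = √(-359/118 - 16092288450) = √(-1898890037459/118) = I*√224069024420162/118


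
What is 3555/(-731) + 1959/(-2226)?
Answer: -3115153/542402 ≈ -5.7433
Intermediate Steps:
3555/(-731) + 1959/(-2226) = 3555*(-1/731) + 1959*(-1/2226) = -3555/731 - 653/742 = -3115153/542402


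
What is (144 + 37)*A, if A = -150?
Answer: -27150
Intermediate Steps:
(144 + 37)*A = (144 + 37)*(-150) = 181*(-150) = -27150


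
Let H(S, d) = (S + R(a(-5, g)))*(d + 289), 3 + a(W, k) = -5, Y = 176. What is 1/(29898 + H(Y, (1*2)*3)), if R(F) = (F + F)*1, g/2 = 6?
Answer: 1/77098 ≈ 1.2971e-5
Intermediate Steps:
g = 12 (g = 2*6 = 12)
a(W, k) = -8 (a(W, k) = -3 - 5 = -8)
R(F) = 2*F (R(F) = (2*F)*1 = 2*F)
H(S, d) = (-16 + S)*(289 + d) (H(S, d) = (S + 2*(-8))*(d + 289) = (S - 16)*(289 + d) = (-16 + S)*(289 + d))
1/(29898 + H(Y, (1*2)*3)) = 1/(29898 + (-4624 - 16*1*2*3 + 289*176 + 176*((1*2)*3))) = 1/(29898 + (-4624 - 32*3 + 50864 + 176*(2*3))) = 1/(29898 + (-4624 - 16*6 + 50864 + 176*6)) = 1/(29898 + (-4624 - 96 + 50864 + 1056)) = 1/(29898 + 47200) = 1/77098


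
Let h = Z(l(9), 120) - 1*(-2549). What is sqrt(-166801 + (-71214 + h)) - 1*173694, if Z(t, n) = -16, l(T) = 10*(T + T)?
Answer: -173694 + I*sqrt(235482) ≈ -1.7369e+5 + 485.26*I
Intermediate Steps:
l(T) = 20*T (l(T) = 10*(2*T) = 20*T)
h = 2533 (h = -16 - 1*(-2549) = -16 + 2549 = 2533)
sqrt(-166801 + (-71214 + h)) - 1*173694 = sqrt(-166801 + (-71214 + 2533)) - 1*173694 = sqrt(-166801 - 68681) - 173694 = sqrt(-235482) - 173694 = I*sqrt(235482) - 173694 = -173694 + I*sqrt(235482)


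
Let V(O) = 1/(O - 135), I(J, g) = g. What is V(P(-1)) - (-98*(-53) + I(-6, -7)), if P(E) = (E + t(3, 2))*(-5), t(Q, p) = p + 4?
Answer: -829921/160 ≈ -5187.0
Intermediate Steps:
t(Q, p) = 4 + p
P(E) = -30 - 5*E (P(E) = (E + (4 + 2))*(-5) = (E + 6)*(-5) = (6 + E)*(-5) = -30 - 5*E)
V(O) = 1/(-135 + O)
V(P(-1)) - (-98*(-53) + I(-6, -7)) = 1/(-135 + (-30 - 5*(-1))) - (-98*(-53) - 7) = 1/(-135 + (-30 + 5)) - (5194 - 7) = 1/(-135 - 25) - 1*5187 = 1/(-160) - 5187 = -1/160 - 5187 = -829921/160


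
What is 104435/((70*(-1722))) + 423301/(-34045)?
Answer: -10916038423/820756860 ≈ -13.300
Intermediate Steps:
104435/((70*(-1722))) + 423301/(-34045) = 104435/(-120540) + 423301*(-1/34045) = 104435*(-1/120540) - 423301/34045 = -20887/24108 - 423301/34045 = -10916038423/820756860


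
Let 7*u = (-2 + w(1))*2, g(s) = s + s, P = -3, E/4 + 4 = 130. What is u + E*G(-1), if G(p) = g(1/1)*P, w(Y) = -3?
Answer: -21178/7 ≈ -3025.4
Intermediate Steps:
E = 504 (E = -16 + 4*130 = -16 + 520 = 504)
g(s) = 2*s
G(p) = -6 (G(p) = (2/1)*(-3) = (2*1)*(-3) = 2*(-3) = -6)
u = -10/7 (u = ((-2 - 3)*2)/7 = (-5*2)/7 = (⅐)*(-10) = -10/7 ≈ -1.4286)
u + E*G(-1) = -10/7 + 504*(-6) = -10/7 - 3024 = -21178/7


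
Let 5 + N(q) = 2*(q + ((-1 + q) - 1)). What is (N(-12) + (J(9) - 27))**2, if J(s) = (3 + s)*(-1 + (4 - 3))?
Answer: 7056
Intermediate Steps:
N(q) = -9 + 4*q (N(q) = -5 + 2*(q + ((-1 + q) - 1)) = -5 + 2*(q + (-2 + q)) = -5 + 2*(-2 + 2*q) = -5 + (-4 + 4*q) = -9 + 4*q)
J(s) = 0 (J(s) = (3 + s)*(-1 + 1) = (3 + s)*0 = 0)
(N(-12) + (J(9) - 27))**2 = ((-9 + 4*(-12)) + (0 - 27))**2 = ((-9 - 48) - 27)**2 = (-57 - 27)**2 = (-84)**2 = 7056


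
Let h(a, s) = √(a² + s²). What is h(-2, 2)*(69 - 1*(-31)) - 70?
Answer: -70 + 200*√2 ≈ 212.84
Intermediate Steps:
h(-2, 2)*(69 - 1*(-31)) - 70 = √((-2)² + 2²)*(69 - 1*(-31)) - 70 = √(4 + 4)*(69 + 31) - 70 = √8*100 - 70 = (2*√2)*100 - 70 = 200*√2 - 70 = -70 + 200*√2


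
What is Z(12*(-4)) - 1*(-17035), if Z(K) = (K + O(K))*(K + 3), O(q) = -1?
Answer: 19240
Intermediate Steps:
Z(K) = (-1 + K)*(3 + K) (Z(K) = (K - 1)*(K + 3) = (-1 + K)*(3 + K))
Z(12*(-4)) - 1*(-17035) = (-3 + (12*(-4))² + 2*(12*(-4))) - 1*(-17035) = (-3 + (-48)² + 2*(-48)) + 17035 = (-3 + 2304 - 96) + 17035 = 2205 + 17035 = 19240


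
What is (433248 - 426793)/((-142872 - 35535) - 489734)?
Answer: -6455/668141 ≈ -0.0096611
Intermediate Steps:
(433248 - 426793)/((-142872 - 35535) - 489734) = 6455/(-178407 - 489734) = 6455/(-668141) = 6455*(-1/668141) = -6455/668141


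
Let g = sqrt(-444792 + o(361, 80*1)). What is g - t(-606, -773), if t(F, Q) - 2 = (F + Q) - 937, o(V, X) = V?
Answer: 2314 + I*sqrt(444431) ≈ 2314.0 + 666.66*I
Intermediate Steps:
t(F, Q) = -935 + F + Q (t(F, Q) = 2 + ((F + Q) - 937) = 2 + (-937 + F + Q) = -935 + F + Q)
g = I*sqrt(444431) (g = sqrt(-444792 + 361) = sqrt(-444431) = I*sqrt(444431) ≈ 666.66*I)
g - t(-606, -773) = I*sqrt(444431) - (-935 - 606 - 773) = I*sqrt(444431) - 1*(-2314) = I*sqrt(444431) + 2314 = 2314 + I*sqrt(444431)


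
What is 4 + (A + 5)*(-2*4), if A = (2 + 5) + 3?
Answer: -116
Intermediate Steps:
A = 10 (A = 7 + 3 = 10)
4 + (A + 5)*(-2*4) = 4 + (10 + 5)*(-2*4) = 4 + 15*(-8) = 4 - 120 = -116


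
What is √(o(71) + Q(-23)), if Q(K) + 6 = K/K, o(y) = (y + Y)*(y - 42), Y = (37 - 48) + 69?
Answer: 2*√934 ≈ 61.123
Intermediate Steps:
Y = 58 (Y = -11 + 69 = 58)
o(y) = (-42 + y)*(58 + y) (o(y) = (y + 58)*(y - 42) = (58 + y)*(-42 + y) = (-42 + y)*(58 + y))
Q(K) = -5 (Q(K) = -6 + K/K = -6 + 1 = -5)
√(o(71) + Q(-23)) = √((-2436 + 71² + 16*71) - 5) = √((-2436 + 5041 + 1136) - 5) = √(3741 - 5) = √3736 = 2*√934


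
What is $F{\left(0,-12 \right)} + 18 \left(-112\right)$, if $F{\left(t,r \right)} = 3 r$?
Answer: $-2052$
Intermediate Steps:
$F{\left(0,-12 \right)} + 18 \left(-112\right) = 3 \left(-12\right) + 18 \left(-112\right) = -36 - 2016 = -2052$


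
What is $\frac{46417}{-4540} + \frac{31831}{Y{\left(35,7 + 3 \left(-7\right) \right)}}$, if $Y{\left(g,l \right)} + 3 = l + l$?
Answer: $- \frac{145951667}{140740} \approx -1037.0$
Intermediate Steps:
$Y{\left(g,l \right)} = -3 + 2 l$ ($Y{\left(g,l \right)} = -3 + \left(l + l\right) = -3 + 2 l$)
$\frac{46417}{-4540} + \frac{31831}{Y{\left(35,7 + 3 \left(-7\right) \right)}} = \frac{46417}{-4540} + \frac{31831}{-3 + 2 \left(7 + 3 \left(-7\right)\right)} = 46417 \left(- \frac{1}{4540}\right) + \frac{31831}{-3 + 2 \left(7 - 21\right)} = - \frac{46417}{4540} + \frac{31831}{-3 + 2 \left(-14\right)} = - \frac{46417}{4540} + \frac{31831}{-3 - 28} = - \frac{46417}{4540} + \frac{31831}{-31} = - \frac{46417}{4540} + 31831 \left(- \frac{1}{31}\right) = - \frac{46417}{4540} - \frac{31831}{31} = - \frac{145951667}{140740}$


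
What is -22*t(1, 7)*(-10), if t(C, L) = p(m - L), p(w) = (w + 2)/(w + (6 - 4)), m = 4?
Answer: 220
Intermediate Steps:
p(w) = 1 (p(w) = (2 + w)/(w + 2) = (2 + w)/(2 + w) = 1)
t(C, L) = 1
-22*t(1, 7)*(-10) = -22*1*(-10) = -22*(-10) = 220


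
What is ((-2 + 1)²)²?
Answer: 1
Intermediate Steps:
((-2 + 1)²)² = ((-1)²)² = 1² = 1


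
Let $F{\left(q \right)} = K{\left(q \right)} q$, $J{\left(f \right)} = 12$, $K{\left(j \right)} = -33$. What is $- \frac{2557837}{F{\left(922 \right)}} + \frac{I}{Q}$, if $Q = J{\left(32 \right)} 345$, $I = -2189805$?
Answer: $- \frac{207546525}{466532} \approx -444.87$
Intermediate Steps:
$F{\left(q \right)} = - 33 q$
$Q = 4140$ ($Q = 12 \cdot 345 = 4140$)
$- \frac{2557837}{F{\left(922 \right)}} + \frac{I}{Q} = - \frac{2557837}{\left(-33\right) 922} - \frac{2189805}{4140} = - \frac{2557837}{-30426} - \frac{145987}{276} = \left(-2557837\right) \left(- \frac{1}{30426}\right) - \frac{145987}{276} = \frac{2557837}{30426} - \frac{145987}{276} = - \frac{207546525}{466532}$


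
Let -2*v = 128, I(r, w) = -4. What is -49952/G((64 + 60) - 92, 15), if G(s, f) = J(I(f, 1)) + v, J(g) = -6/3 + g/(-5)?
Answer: 124880/163 ≈ 766.13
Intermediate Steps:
J(g) = -2 - g/5 (J(g) = -6*1/3 + g*(-1/5) = -2 - g/5)
v = -64 (v = -1/2*128 = -64)
G(s, f) = -326/5 (G(s, f) = (-2 - 1/5*(-4)) - 64 = (-2 + 4/5) - 64 = -6/5 - 64 = -326/5)
-49952/G((64 + 60) - 92, 15) = -49952/(-326/5) = -49952*(-5/326) = 124880/163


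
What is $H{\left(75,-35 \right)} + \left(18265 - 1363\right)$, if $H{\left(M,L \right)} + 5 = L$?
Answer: $16862$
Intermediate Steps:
$H{\left(M,L \right)} = -5 + L$
$H{\left(75,-35 \right)} + \left(18265 - 1363\right) = \left(-5 - 35\right) + \left(18265 - 1363\right) = -40 + \left(18265 - 1363\right) = -40 + 16902 = 16862$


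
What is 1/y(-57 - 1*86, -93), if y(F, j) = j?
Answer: -1/93 ≈ -0.010753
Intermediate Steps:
1/y(-57 - 1*86, -93) = 1/(-93) = -1/93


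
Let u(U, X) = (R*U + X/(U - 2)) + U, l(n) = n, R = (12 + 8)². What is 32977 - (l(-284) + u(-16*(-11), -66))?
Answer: -1082124/29 ≈ -37315.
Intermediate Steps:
R = 400 (R = 20² = 400)
u(U, X) = 401*U + X/(-2 + U) (u(U, X) = (400*U + X/(U - 2)) + U = (400*U + X/(-2 + U)) + U = 401*U + X/(-2 + U))
32977 - (l(-284) + u(-16*(-11), -66)) = 32977 - (-284 + (-66 - (-12832)*(-11) + 401*(-16*(-11))²)/(-2 - 16*(-11))) = 32977 - (-284 + (-66 - 802*176 + 401*176²)/(-2 + 176)) = 32977 - (-284 + (-66 - 141152 + 401*30976)/174) = 32977 - (-284 + (-66 - 141152 + 12421376)/174) = 32977 - (-284 + (1/174)*12280158) = 32977 - (-284 + 2046693/29) = 32977 - 1*2038457/29 = 32977 - 2038457/29 = -1082124/29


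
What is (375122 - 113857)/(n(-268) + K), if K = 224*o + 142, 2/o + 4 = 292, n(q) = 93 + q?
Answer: -2351385/283 ≈ -8308.8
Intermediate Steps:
o = 1/144 (o = 2/(-4 + 292) = 2/288 = 2*(1/288) = 1/144 ≈ 0.0069444)
K = 1292/9 (K = 224*(1/144) + 142 = 14/9 + 142 = 1292/9 ≈ 143.56)
(375122 - 113857)/(n(-268) + K) = (375122 - 113857)/((93 - 268) + 1292/9) = 261265/(-175 + 1292/9) = 261265/(-283/9) = 261265*(-9/283) = -2351385/283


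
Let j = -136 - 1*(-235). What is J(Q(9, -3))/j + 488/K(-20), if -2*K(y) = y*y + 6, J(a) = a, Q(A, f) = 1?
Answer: -48109/20097 ≈ -2.3938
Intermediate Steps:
j = 99 (j = -136 + 235 = 99)
K(y) = -3 - y²/2 (K(y) = -(y*y + 6)/2 = -(y² + 6)/2 = -(6 + y²)/2 = -3 - y²/2)
J(Q(9, -3))/j + 488/K(-20) = 1/99 + 488/(-3 - ½*(-20)²) = 1*(1/99) + 488/(-3 - ½*400) = 1/99 + 488/(-3 - 200) = 1/99 + 488/(-203) = 1/99 + 488*(-1/203) = 1/99 - 488/203 = -48109/20097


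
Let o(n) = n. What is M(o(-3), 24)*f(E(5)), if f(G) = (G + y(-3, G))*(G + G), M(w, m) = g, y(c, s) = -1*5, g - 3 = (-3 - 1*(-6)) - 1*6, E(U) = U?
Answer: 0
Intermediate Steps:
g = 0 (g = 3 + ((-3 - 1*(-6)) - 1*6) = 3 + ((-3 + 6) - 6) = 3 + (3 - 6) = 3 - 3 = 0)
y(c, s) = -5
M(w, m) = 0
f(G) = 2*G*(-5 + G) (f(G) = (G - 5)*(G + G) = (-5 + G)*(2*G) = 2*G*(-5 + G))
M(o(-3), 24)*f(E(5)) = 0*(2*5*(-5 + 5)) = 0*(2*5*0) = 0*0 = 0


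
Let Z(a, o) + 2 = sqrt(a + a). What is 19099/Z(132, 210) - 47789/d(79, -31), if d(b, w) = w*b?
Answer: 52986021/318370 + 19099*sqrt(66)/130 ≈ 1360.0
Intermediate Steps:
Z(a, o) = -2 + sqrt(2)*sqrt(a) (Z(a, o) = -2 + sqrt(a + a) = -2 + sqrt(2*a) = -2 + sqrt(2)*sqrt(a))
d(b, w) = b*w
19099/Z(132, 210) - 47789/d(79, -31) = 19099/(-2 + sqrt(2)*sqrt(132)) - 47789/(79*(-31)) = 19099/(-2 + sqrt(2)*(2*sqrt(33))) - 47789/(-2449) = 19099/(-2 + 2*sqrt(66)) - 47789*(-1/2449) = 19099/(-2 + 2*sqrt(66)) + 47789/2449 = 47789/2449 + 19099/(-2 + 2*sqrt(66))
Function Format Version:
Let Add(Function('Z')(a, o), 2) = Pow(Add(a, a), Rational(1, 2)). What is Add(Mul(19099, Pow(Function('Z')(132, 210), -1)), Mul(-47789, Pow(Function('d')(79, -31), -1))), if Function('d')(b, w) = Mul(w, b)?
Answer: Add(Rational(52986021, 318370), Mul(Rational(19099, 130), Pow(66, Rational(1, 2)))) ≈ 1360.0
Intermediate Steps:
Function('Z')(a, o) = Add(-2, Mul(Pow(2, Rational(1, 2)), Pow(a, Rational(1, 2)))) (Function('Z')(a, o) = Add(-2, Pow(Add(a, a), Rational(1, 2))) = Add(-2, Pow(Mul(2, a), Rational(1, 2))) = Add(-2, Mul(Pow(2, Rational(1, 2)), Pow(a, Rational(1, 2)))))
Function('d')(b, w) = Mul(b, w)
Add(Mul(19099, Pow(Function('Z')(132, 210), -1)), Mul(-47789, Pow(Function('d')(79, -31), -1))) = Add(Mul(19099, Pow(Add(-2, Mul(Pow(2, Rational(1, 2)), Pow(132, Rational(1, 2)))), -1)), Mul(-47789, Pow(Mul(79, -31), -1))) = Add(Mul(19099, Pow(Add(-2, Mul(Pow(2, Rational(1, 2)), Mul(2, Pow(33, Rational(1, 2))))), -1)), Mul(-47789, Pow(-2449, -1))) = Add(Mul(19099, Pow(Add(-2, Mul(2, Pow(66, Rational(1, 2)))), -1)), Mul(-47789, Rational(-1, 2449))) = Add(Mul(19099, Pow(Add(-2, Mul(2, Pow(66, Rational(1, 2)))), -1)), Rational(47789, 2449)) = Add(Rational(47789, 2449), Mul(19099, Pow(Add(-2, Mul(2, Pow(66, Rational(1, 2)))), -1)))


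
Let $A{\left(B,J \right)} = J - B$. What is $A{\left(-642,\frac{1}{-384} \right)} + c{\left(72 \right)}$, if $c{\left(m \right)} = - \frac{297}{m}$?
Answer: $\frac{244943}{384} \approx 637.87$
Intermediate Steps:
$A{\left(-642,\frac{1}{-384} \right)} + c{\left(72 \right)} = \left(\frac{1}{-384} - -642\right) - \frac{297}{72} = \left(- \frac{1}{384} + 642\right) - \frac{33}{8} = \frac{246527}{384} - \frac{33}{8} = \frac{244943}{384}$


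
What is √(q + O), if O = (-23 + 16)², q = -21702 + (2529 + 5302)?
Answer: I*√13822 ≈ 117.57*I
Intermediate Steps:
q = -13871 (q = -21702 + 7831 = -13871)
O = 49 (O = (-7)² = 49)
√(q + O) = √(-13871 + 49) = √(-13822) = I*√13822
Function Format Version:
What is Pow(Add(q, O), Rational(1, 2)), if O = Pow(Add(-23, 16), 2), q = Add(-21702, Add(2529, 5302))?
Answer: Mul(I, Pow(13822, Rational(1, 2))) ≈ Mul(117.57, I)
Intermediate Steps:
q = -13871 (q = Add(-21702, 7831) = -13871)
O = 49 (O = Pow(-7, 2) = 49)
Pow(Add(q, O), Rational(1, 2)) = Pow(Add(-13871, 49), Rational(1, 2)) = Pow(-13822, Rational(1, 2)) = Mul(I, Pow(13822, Rational(1, 2)))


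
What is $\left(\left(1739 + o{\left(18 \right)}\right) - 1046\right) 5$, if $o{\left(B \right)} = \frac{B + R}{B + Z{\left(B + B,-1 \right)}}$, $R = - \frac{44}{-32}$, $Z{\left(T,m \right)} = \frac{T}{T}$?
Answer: $\frac{527455}{152} \approx 3470.1$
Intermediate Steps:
$Z{\left(T,m \right)} = 1$
$R = \frac{11}{8}$ ($R = \left(-44\right) \left(- \frac{1}{32}\right) = \frac{11}{8} \approx 1.375$)
$o{\left(B \right)} = \frac{\frac{11}{8} + B}{1 + B}$ ($o{\left(B \right)} = \frac{B + \frac{11}{8}}{B + 1} = \frac{\frac{11}{8} + B}{1 + B}$)
$\left(\left(1739 + o{\left(18 \right)}\right) - 1046\right) 5 = \left(\left(1739 + \frac{\frac{11}{8} + 18}{1 + 18}\right) - 1046\right) 5 = \left(\left(1739 + \frac{1}{19} \cdot \frac{155}{8}\right) - 1046\right) 5 = \left(\left(1739 + \frac{155}{152}\right) - 1046\right) 5 = \left(\frac{264483}{152} - 1046\right) 5 = \frac{105491}{152} \cdot 5 = \frac{527455}{152}$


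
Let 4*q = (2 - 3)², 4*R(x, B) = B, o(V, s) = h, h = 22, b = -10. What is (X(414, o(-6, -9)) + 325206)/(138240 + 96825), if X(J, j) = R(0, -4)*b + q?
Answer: 260173/188052 ≈ 1.3835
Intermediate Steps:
o(V, s) = 22
R(x, B) = B/4
q = ¼ (q = (2 - 3)²/4 = (¼)*(-1)² = (¼)*1 = ¼ ≈ 0.25000)
X(J, j) = 41/4 (X(J, j) = ((¼)*(-4))*(-10) + ¼ = -1*(-10) + ¼ = 10 + ¼ = 41/4)
(X(414, o(-6, -9)) + 325206)/(138240 + 96825) = (41/4 + 325206)/(138240 + 96825) = (1300865/4)/235065 = (1300865/4)*(1/235065) = 260173/188052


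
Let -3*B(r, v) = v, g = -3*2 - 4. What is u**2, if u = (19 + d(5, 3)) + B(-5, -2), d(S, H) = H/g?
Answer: 337561/900 ≈ 375.07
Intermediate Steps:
g = -10 (g = -6 - 4 = -10)
B(r, v) = -v/3
d(S, H) = -H/10 (d(S, H) = H/(-10) = H*(-1/10) = -H/10)
u = 581/30 (u = (19 - 1/10*3) - 1/3*(-2) = (19 - 3/10) + 2/3 = 187/10 + 2/3 = 581/30 ≈ 19.367)
u**2 = (581/30)**2 = 337561/900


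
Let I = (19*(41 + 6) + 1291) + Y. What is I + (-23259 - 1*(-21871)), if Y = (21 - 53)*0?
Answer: 796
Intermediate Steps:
Y = 0 (Y = -32*0 = 0)
I = 2184 (I = (19*(41 + 6) + 1291) + 0 = (19*47 + 1291) + 0 = (893 + 1291) + 0 = 2184 + 0 = 2184)
I + (-23259 - 1*(-21871)) = 2184 + (-23259 - 1*(-21871)) = 2184 + (-23259 + 21871) = 2184 - 1388 = 796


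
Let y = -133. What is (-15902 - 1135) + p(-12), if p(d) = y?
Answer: -17170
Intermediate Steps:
p(d) = -133
(-15902 - 1135) + p(-12) = (-15902 - 1135) - 133 = -17037 - 133 = -17170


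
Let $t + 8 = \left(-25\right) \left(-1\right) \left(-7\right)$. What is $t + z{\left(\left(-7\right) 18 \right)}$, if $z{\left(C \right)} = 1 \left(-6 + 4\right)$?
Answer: $-185$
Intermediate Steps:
$t = -183$ ($t = -8 + \left(-25\right) \left(-1\right) \left(-7\right) = -8 + 25 \left(-7\right) = -8 - 175 = -183$)
$z{\left(C \right)} = -2$ ($z{\left(C \right)} = 1 \left(-2\right) = -2$)
$t + z{\left(\left(-7\right) 18 \right)} = -183 - 2 = -185$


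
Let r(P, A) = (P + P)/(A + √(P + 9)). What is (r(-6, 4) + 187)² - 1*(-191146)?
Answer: 37982795/169 + 57192*√3/169 ≈ 2.2534e+5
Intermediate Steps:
r(P, A) = 2*P/(A + √(9 + P)) (r(P, A) = (2*P)/(A + √(9 + P)) = 2*P/(A + √(9 + P)))
(r(-6, 4) + 187)² - 1*(-191146) = (2*(-6)/(4 + √(9 - 6)) + 187)² - 1*(-191146) = (2*(-6)/(4 + √3) + 187)² + 191146 = (-12/(4 + √3) + 187)² + 191146 = (187 - 12/(4 + √3))² + 191146 = 191146 + (187 - 12/(4 + √3))²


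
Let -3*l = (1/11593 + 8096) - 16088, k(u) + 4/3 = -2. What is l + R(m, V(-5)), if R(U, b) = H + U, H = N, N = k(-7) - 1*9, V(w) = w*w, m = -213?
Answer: 84814387/34779 ≈ 2438.7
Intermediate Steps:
V(w) = w**2
k(u) = -10/3 (k(u) = -4/3 - 2 = -10/3)
N = -37/3 (N = -10/3 - 1*9 = -10/3 - 9 = -37/3 ≈ -12.333)
H = -37/3 ≈ -12.333
R(U, b) = -37/3 + U
l = 92651255/34779 (l = -((1/11593 + 8096) - 16088)/3 = -(93856929/11593 - 16088)/3 = -1/3*(-92651255/11593) = 92651255/34779 ≈ 2664.0)
l + R(m, V(-5)) = 92651255/34779 + (-37/3 - 213) = 92651255/34779 - 676/3 = 84814387/34779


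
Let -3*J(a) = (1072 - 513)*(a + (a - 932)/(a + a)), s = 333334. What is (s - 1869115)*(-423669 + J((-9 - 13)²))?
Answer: 95473268987213/121 ≈ 7.8904e+11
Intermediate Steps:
J(a) = -559*a/3 - 559*(-932 + a)/(6*a) (J(a) = -(1072 - 513)*(a + (a - 932)/(a + a))/3 = -559*(a + (-932 + a)/((2*a)))/3 = -559*(a + (-932 + a)*(1/(2*a)))/3 = -559*(a + (-932 + a)/(2*a))/3 = -(559*a + 559*(-932 + a)/(2*a))/3 = -559*a/3 - 559*(-932 + a)/(6*a))
(s - 1869115)*(-423669 + J((-9 - 13)²)) = (333334 - 1869115)*(-423669 + 559*(932 - (-9 - 13)² - 2*(-9 - 13)⁴)/(6*((-9 - 13)²))) = -1535781*(-423669 + 559*(932 - 1*(-22)² - 2*((-22)²)²)/(6*((-22)²))) = -1535781*(-423669 + (559/6)*(932 - 1*484 - 2*484²)/484) = -1535781*(-423669 + (559/6)*(1/484)*(932 - 484 - 2*234256)) = -1535781*(-423669 + (559/6)*(1/484)*(932 - 484 - 468512)) = -1535781*(-423669 + (559/6)*(1/484)*(-468064)) = -1535781*(-423669 - 32705972/363) = -1535781*(-186497819/363) = 95473268987213/121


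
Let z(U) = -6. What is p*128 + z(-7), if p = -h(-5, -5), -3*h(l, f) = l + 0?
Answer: -658/3 ≈ -219.33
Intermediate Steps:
h(l, f) = -l/3 (h(l, f) = -(l + 0)/3 = -l/3)
p = -5/3 (p = -(-1)*(-5)/3 = -1*5/3 = -5/3 ≈ -1.6667)
p*128 + z(-7) = -5/3*128 - 6 = -640/3 - 6 = -658/3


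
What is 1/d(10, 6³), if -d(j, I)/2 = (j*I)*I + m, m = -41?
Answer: -1/933038 ≈ -1.0718e-6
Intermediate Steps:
d(j, I) = 82 - 2*j*I² (d(j, I) = -2*((j*I)*I - 41) = -2*((I*j)*I - 41) = -2*(j*I² - 41) = -2*(-41 + j*I²) = 82 - 2*j*I²)
1/d(10, 6³) = 1/(82 - 2*10*(6³)²) = 1/(82 - 2*10*216²) = 1/(82 - 2*10*46656) = 1/(82 - 933120) = 1/(-933038) = -1/933038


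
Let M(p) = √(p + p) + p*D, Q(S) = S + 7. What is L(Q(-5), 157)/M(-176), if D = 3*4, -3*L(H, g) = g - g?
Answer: 0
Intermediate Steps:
Q(S) = 7 + S
L(H, g) = 0 (L(H, g) = -(g - g)/3 = -⅓*0 = 0)
D = 12
M(p) = 12*p + √2*√p (M(p) = √(p + p) + p*12 = √(2*p) + 12*p = √2*√p + 12*p = 12*p + √2*√p)
L(Q(-5), 157)/M(-176) = 0/(12*(-176) + √2*√(-176)) = 0/(-2112 + √2*(4*I*√11)) = 0/(-2112 + 4*I*√22) = 0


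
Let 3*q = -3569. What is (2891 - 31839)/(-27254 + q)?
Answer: 86844/85331 ≈ 1.0177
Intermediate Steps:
q = -3569/3 (q = (⅓)*(-3569) = -3569/3 ≈ -1189.7)
(2891 - 31839)/(-27254 + q) = (2891 - 31839)/(-27254 - 3569/3) = -28948/(-85331/3) = -28948*(-3/85331) = 86844/85331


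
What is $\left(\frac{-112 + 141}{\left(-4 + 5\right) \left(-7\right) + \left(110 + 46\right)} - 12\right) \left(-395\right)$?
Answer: $\frac{694805}{149} \approx 4663.1$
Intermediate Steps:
$\left(\frac{-112 + 141}{\left(-4 + 5\right) \left(-7\right) + \left(110 + 46\right)} - 12\right) \left(-395\right) = \left(\frac{29}{1 \left(-7\right) + 156} - 12\right) \left(-395\right) = \left(\frac{29}{-7 + 156} - 12\right) \left(-395\right) = \left(\frac{29}{149} - 12\right) \left(-395\right) = \left(- \frac{1759}{149}\right) \left(-395\right) = \frac{694805}{149}$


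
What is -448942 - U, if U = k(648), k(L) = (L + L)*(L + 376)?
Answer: -1776046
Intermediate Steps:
k(L) = 2*L*(376 + L) (k(L) = (2*L)*(376 + L) = 2*L*(376 + L))
U = 1327104 (U = 2*648*(376 + 648) = 2*648*1024 = 1327104)
-448942 - U = -448942 - 1*1327104 = -448942 - 1327104 = -1776046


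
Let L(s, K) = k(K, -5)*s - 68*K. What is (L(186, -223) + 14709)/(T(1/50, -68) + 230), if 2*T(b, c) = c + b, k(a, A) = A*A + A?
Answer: 3359300/19601 ≈ 171.38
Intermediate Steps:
k(a, A) = A + A² (k(a, A) = A² + A = A + A²)
T(b, c) = b/2 + c/2 (T(b, c) = (c + b)/2 = (b + c)/2 = b/2 + c/2)
L(s, K) = -68*K + 20*s (L(s, K) = (-5*(1 - 5))*s - 68*K = (-5*(-4))*s - 68*K = 20*s - 68*K = -68*K + 20*s)
(L(186, -223) + 14709)/(T(1/50, -68) + 230) = ((-68*(-223) + 20*186) + 14709)/(((½)/50 + (½)*(-68)) + 230) = ((15164 + 3720) + 14709)/(((½)*(1/50) - 34) + 230) = (18884 + 14709)/((1/100 - 34) + 230) = 33593/(-3399/100 + 230) = 33593/(19601/100) = 33593*(100/19601) = 3359300/19601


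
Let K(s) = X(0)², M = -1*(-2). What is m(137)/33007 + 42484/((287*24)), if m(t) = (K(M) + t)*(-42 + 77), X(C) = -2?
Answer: 359065417/56838054 ≈ 6.3173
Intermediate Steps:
M = 2
K(s) = 4 (K(s) = (-2)² = 4)
m(t) = 140 + 35*t (m(t) = (4 + t)*(-42 + 77) = (4 + t)*35 = 140 + 35*t)
m(137)/33007 + 42484/((287*24)) = (140 + 35*137)/33007 + 42484/((287*24)) = (140 + 4795)*(1/33007) + 42484/6888 = 4935*(1/33007) + 42484*(1/6888) = 4935/33007 + 10621/1722 = 359065417/56838054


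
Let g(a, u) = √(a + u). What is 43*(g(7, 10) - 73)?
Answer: -3139 + 43*√17 ≈ -2961.7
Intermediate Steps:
43*(g(7, 10) - 73) = 43*(√(7 + 10) - 73) = 43*(√17 - 73) = 43*(-73 + √17) = -3139 + 43*√17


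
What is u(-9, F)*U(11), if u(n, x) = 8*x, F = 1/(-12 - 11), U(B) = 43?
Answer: -344/23 ≈ -14.957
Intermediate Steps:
F = -1/23 (F = 1/(-23) = -1/23 ≈ -0.043478)
u(-9, F)*U(11) = (8*(-1/23))*43 = -8/23*43 = -344/23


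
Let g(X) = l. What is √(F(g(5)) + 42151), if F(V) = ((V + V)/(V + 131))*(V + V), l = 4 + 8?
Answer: √862028167/143 ≈ 205.32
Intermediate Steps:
l = 12
g(X) = 12
F(V) = 4*V²/(131 + V) (F(V) = ((2*V)/(131 + V))*(2*V) = (2*V/(131 + V))*(2*V) = 4*V²/(131 + V))
√(F(g(5)) + 42151) = √(4*12²/(131 + 12) + 42151) = √(4*144/143 + 42151) = √(4*144*(1/143) + 42151) = √(576/143 + 42151) = √(6028169/143) = √862028167/143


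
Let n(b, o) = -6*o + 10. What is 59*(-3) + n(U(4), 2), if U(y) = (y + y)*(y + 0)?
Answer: -179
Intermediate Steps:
U(y) = 2*y**2 (U(y) = (2*y)*y = 2*y**2)
n(b, o) = 10 - 6*o
59*(-3) + n(U(4), 2) = 59*(-3) + (10 - 6*2) = -177 + (10 - 12) = -177 - 2 = -179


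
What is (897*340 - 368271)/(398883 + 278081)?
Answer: -63291/676964 ≈ -0.093492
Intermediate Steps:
(897*340 - 368271)/(398883 + 278081) = (304980 - 368271)/676964 = -63291*1/676964 = -63291/676964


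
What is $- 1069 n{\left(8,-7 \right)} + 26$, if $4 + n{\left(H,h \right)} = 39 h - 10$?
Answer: $306829$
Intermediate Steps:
$n{\left(H,h \right)} = -14 + 39 h$ ($n{\left(H,h \right)} = -4 + \left(39 h - 10\right) = -4 + \left(-10 + 39 h\right) = -14 + 39 h$)
$- 1069 n{\left(8,-7 \right)} + 26 = - 1069 \left(-14 + 39 \left(-7\right)\right) + 26 = - 1069 \left(-14 - 273\right) + 26 = \left(-1069\right) \left(-287\right) + 26 = 306803 + 26 = 306829$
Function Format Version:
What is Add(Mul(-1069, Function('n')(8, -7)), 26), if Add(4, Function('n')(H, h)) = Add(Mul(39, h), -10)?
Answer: 306829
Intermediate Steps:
Function('n')(H, h) = Add(-14, Mul(39, h)) (Function('n')(H, h) = Add(-4, Add(Mul(39, h), -10)) = Add(-4, Add(-10, Mul(39, h))) = Add(-14, Mul(39, h)))
Add(Mul(-1069, Function('n')(8, -7)), 26) = Add(Mul(-1069, Add(-14, Mul(39, -7))), 26) = Add(Mul(-1069, Add(-14, -273)), 26) = Add(Mul(-1069, -287), 26) = Add(306803, 26) = 306829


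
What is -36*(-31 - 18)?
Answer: 1764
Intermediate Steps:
-36*(-31 - 18) = -36*(-49) = 1764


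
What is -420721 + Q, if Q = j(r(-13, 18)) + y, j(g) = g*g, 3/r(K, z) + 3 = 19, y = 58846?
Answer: -92639991/256 ≈ -3.6188e+5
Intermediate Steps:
r(K, z) = 3/16 (r(K, z) = 3/(-3 + 19) = 3/16)
j(g) = g²
Q = 15064585/256 (Q = (3/16)² + 58846 = 9/256 + 58846 = 15064585/256 ≈ 58846.)
-420721 + Q = -420721 + 15064585/256 = -92639991/256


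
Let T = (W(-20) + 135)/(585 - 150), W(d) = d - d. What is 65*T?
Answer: 585/29 ≈ 20.172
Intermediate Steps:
W(d) = 0
T = 9/29 (T = (0 + 135)/(585 - 150) = 135/435 = 135*(1/435) = 9/29 ≈ 0.31034)
65*T = 65*(9/29) = 585/29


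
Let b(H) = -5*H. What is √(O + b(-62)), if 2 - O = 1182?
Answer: I*√870 ≈ 29.496*I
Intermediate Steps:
O = -1180 (O = 2 - 1*1182 = 2 - 1182 = -1180)
√(O + b(-62)) = √(-1180 - 5*(-62)) = √(-1180 + 310) = √(-870) = I*√870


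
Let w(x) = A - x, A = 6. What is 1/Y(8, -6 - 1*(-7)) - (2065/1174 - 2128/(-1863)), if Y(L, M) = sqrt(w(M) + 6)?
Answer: -6345367/2187162 + sqrt(11)/11 ≈ -2.5997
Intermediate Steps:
w(x) = 6 - x
Y(L, M) = sqrt(12 - M) (Y(L, M) = sqrt((6 - M) + 6) = sqrt(12 - M))
1/Y(8, -6 - 1*(-7)) - (2065/1174 - 2128/(-1863)) = 1/(sqrt(12 - (-6 - 1*(-7)))) - (2065/1174 - 2128/(-1863)) = 1/(sqrt(12 - (-6 + 7))) - (2065*(1/1174) - 2128*(-1/1863)) = 1/(sqrt(12 - 1*1)) - (2065/1174 + 2128/1863) = 1/(sqrt(12 - 1)) - 1*6345367/2187162 = 1/(sqrt(11)) - 6345367/2187162 = sqrt(11)/11 - 6345367/2187162 = -6345367/2187162 + sqrt(11)/11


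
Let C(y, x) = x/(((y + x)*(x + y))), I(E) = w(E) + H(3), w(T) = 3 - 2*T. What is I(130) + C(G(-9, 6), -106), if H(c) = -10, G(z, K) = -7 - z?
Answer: -1443989/5408 ≈ -267.01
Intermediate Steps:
I(E) = -7 - 2*E (I(E) = (3 - 2*E) - 10 = -7 - 2*E)
C(y, x) = x/(x + y)² (C(y, x) = x/(((x + y)*(x + y))) = x/((x + y)²) = x/(x + y)²)
I(130) + C(G(-9, 6), -106) = (-7 - 2*130) - 106/(-106 + (-7 - 1*(-9)))² = (-7 - 260) - 106/(-106 + (-7 + 9))² = -267 - 106/(-106 + 2)² = -267 - 106/(-104)² = -267 - 106*1/10816 = -267 - 53/5408 = -1443989/5408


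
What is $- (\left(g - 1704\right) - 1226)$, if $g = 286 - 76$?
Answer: $2720$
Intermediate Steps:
$g = 210$ ($g = 286 - 76 = 210$)
$- (\left(g - 1704\right) - 1226) = - (\left(210 - 1704\right) - 1226) = - (-1494 - 1226) = \left(-1\right) \left(-2720\right) = 2720$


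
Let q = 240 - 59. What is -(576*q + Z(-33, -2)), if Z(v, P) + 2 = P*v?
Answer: -104320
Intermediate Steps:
Z(v, P) = -2 + P*v
q = 181
-(576*q + Z(-33, -2)) = -(576*181 + (-2 - 2*(-33))) = -(104256 + (-2 + 66)) = -(104256 + 64) = -1*104320 = -104320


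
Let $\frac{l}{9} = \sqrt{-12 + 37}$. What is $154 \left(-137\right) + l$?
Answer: $-21053$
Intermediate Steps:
$l = 45$ ($l = 9 \sqrt{-12 + 37} = 9 \sqrt{25} = 9 \cdot 5 = 45$)
$154 \left(-137\right) + l = 154 \left(-137\right) + 45 = -21098 + 45 = -21053$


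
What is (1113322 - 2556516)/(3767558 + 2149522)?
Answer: -721597/2958540 ≈ -0.24390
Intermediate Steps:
(1113322 - 2556516)/(3767558 + 2149522) = -1443194/5917080 = -1443194*1/5917080 = -721597/2958540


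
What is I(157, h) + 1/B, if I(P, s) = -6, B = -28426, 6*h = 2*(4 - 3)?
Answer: -170557/28426 ≈ -6.0000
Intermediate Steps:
h = 1/3 (h = (2*(4 - 3))/6 = (2*1)/6 = (1/6)*2 = 1/3 ≈ 0.33333)
I(157, h) + 1/B = -6 + 1/(-28426) = -6 - 1/28426 = -170557/28426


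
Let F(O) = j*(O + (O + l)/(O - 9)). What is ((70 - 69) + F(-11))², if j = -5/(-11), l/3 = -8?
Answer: 19881/1936 ≈ 10.269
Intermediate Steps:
l = -24 (l = 3*(-8) = -24)
j = 5/11 (j = -5*(-1/11) = 5/11 ≈ 0.45455)
F(O) = 5*O/11 + 5*(-24 + O)/(11*(-9 + O)) (F(O) = 5*(O + (O - 24)/(O - 9))/11 = 5*(O + (-24 + O)/(-9 + O))/11 = 5*O/11 + 5*(-24 + O)/(11*(-9 + O)))
((70 - 69) + F(-11))² = ((70 - 69) + 5*(-24 + (-11)² - 8*(-11))/(11*(-9 - 11)))² = (1 + (5/11)*(-24 + 121 + 88)/(-20))² = (1 + (5/11)*(-1/20)*185)² = (1 - 185/44)² = (-141/44)² = 19881/1936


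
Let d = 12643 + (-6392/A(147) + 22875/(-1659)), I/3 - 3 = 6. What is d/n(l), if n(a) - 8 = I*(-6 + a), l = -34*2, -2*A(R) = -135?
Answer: -467882119/74281725 ≈ -6.2988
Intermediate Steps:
I = 27 (I = 9 + 3*6 = 9 + 18 = 27)
A(R) = 135/2 (A(R) = -½*(-135) = 135/2)
l = -68
n(a) = -154 + 27*a (n(a) = 8 + 27*(-6 + a) = 8 + (-162 + 27*a) = -154 + 27*a)
d = 935764238/74655 (d = 12643 + (-6392/135/2 + 22875/(-1659)) = 12643 + (-6392*2/135 + 22875*(-1/1659)) = 12643 + (-12784/135 - 7625/553) = 12643 - 8098927/74655 = 935764238/74655 ≈ 12535.)
d/n(l) = 935764238/(74655*(-154 + 27*(-68))) = 935764238/(74655*(-154 - 1836)) = (935764238/74655)/(-1990) = (935764238/74655)*(-1/1990) = -467882119/74281725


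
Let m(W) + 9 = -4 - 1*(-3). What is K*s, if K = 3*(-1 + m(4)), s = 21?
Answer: -693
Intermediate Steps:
m(W) = -10 (m(W) = -9 + (-4 - 1*(-3)) = -9 + (-4 + 3) = -9 - 1 = -10)
K = -33 (K = 3*(-1 - 10) = 3*(-11) = -33)
K*s = -33*21 = -693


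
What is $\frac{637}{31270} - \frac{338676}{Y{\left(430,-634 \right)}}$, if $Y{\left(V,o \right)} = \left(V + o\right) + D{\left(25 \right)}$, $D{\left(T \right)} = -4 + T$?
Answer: $\frac{3530171697}{1907470} \approx 1850.7$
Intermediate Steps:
$Y{\left(V,o \right)} = 21 + V + o$ ($Y{\left(V,o \right)} = \left(V + o\right) + \left(-4 + 25\right) = \left(V + o\right) + 21 = 21 + V + o$)
$\frac{637}{31270} - \frac{338676}{Y{\left(430,-634 \right)}} = \frac{637}{31270} - \frac{338676}{21 + 430 - 634} = 637 \cdot \frac{1}{31270} - \frac{338676}{-183} = \frac{637}{31270} - - \frac{112892}{61} = \frac{637}{31270} + \frac{112892}{61} = \frac{3530171697}{1907470}$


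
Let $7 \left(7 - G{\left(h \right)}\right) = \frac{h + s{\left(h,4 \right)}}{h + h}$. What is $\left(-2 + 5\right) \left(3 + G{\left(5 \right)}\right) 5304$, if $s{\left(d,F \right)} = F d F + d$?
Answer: $\frac{970632}{7} \approx 1.3866 \cdot 10^{5}$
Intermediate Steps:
$s{\left(d,F \right)} = d + d F^{2}$ ($s{\left(d,F \right)} = d F^{2} + d = d + d F^{2}$)
$G{\left(h \right)} = \frac{40}{7}$ ($G{\left(h \right)} = 7 - \frac{\left(h + h \left(1 + 4^{2}\right)\right) \frac{1}{h + h}}{7} = 7 - \frac{\left(h + h \left(1 + 16\right)\right) \frac{1}{2 h}}{7} = 7 - \frac{\left(h + h 17\right) \frac{1}{2 h}}{7} = 7 - \frac{\left(h + 17 h\right) \frac{1}{2 h}}{7} = 7 - \frac{18 h \frac{1}{2 h}}{7} = 7 - \frac{9}{7} = \frac{40}{7}$)
$\left(-2 + 5\right) \left(3 + G{\left(5 \right)}\right) 5304 = \left(-2 + 5\right) \left(3 + \frac{40}{7}\right) 5304 = 3 \cdot \frac{61}{7} \cdot 5304 = \frac{183}{7} \cdot 5304 = \frac{970632}{7}$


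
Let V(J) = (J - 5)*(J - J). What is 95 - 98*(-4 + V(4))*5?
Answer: 2055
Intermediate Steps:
V(J) = 0 (V(J) = (-5 + J)*0 = 0)
95 - 98*(-4 + V(4))*5 = 95 - 98*(-4 + 0)*5 = 95 - (-392)*5 = 95 - 98*(-20) = 95 + 1960 = 2055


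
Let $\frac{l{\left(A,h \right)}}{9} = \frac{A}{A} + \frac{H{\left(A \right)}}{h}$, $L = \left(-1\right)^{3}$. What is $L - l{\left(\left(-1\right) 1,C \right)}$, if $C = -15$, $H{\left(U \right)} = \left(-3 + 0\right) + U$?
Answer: $- \frac{62}{5} \approx -12.4$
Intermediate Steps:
$H{\left(U \right)} = -3 + U$
$L = -1$
$l{\left(A,h \right)} = 9 + \frac{9 \left(-3 + A\right)}{h}$ ($l{\left(A,h \right)} = 9 \left(\frac{A}{A} + \frac{-3 + A}{h}\right) = 9 \left(1 + \frac{-3 + A}{h}\right) = 9 + \frac{9 \left(-3 + A\right)}{h}$)
$L - l{\left(\left(-1\right) 1,C \right)} = -1 - \frac{9 \left(-3 - 1 - 15\right)}{-15} = -1 - 9 \left(- \frac{1}{15}\right) \left(-3 - 1 - 15\right) = -1 - 9 \left(- \frac{1}{15}\right) \left(-19\right) = -1 - \frac{57}{5} = - \frac{62}{5}$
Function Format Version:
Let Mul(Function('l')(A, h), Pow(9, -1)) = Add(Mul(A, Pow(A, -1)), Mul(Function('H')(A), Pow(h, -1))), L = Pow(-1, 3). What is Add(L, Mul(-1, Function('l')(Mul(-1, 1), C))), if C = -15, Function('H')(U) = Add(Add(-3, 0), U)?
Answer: Rational(-62, 5) ≈ -12.400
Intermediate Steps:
Function('H')(U) = Add(-3, U)
L = -1
Function('l')(A, h) = Add(9, Mul(9, Pow(h, -1), Add(-3, A))) (Function('l')(A, h) = Mul(9, Add(Mul(A, Pow(A, -1)), Mul(Add(-3, A), Pow(h, -1)))) = Mul(9, Add(1, Mul(Pow(h, -1), Add(-3, A)))) = Add(9, Mul(9, Pow(h, -1), Add(-3, A))))
Add(L, Mul(-1, Function('l')(Mul(-1, 1), C))) = Add(-1, Mul(-1, Mul(9, Pow(-15, -1), Add(-3, Mul(-1, 1), -15)))) = Add(-1, Mul(-1, Mul(9, Rational(-1, 15), Add(-3, -1, -15)))) = Add(-1, Mul(-1, Mul(9, Rational(-1, 15), -19))) = Add(-1, Mul(-1, Rational(57, 5))) = Add(-1, Rational(-57, 5)) = Rational(-62, 5)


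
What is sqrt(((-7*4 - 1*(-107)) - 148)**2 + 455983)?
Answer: 2*sqrt(115186) ≈ 678.78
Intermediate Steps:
sqrt(((-7*4 - 1*(-107)) - 148)**2 + 455983) = sqrt(((-28 + 107) - 148)**2 + 455983) = sqrt((79 - 148)**2 + 455983) = sqrt((-69)**2 + 455983) = sqrt(4761 + 455983) = sqrt(460744) = 2*sqrt(115186)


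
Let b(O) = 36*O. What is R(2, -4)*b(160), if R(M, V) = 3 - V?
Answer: 40320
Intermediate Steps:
R(2, -4)*b(160) = (3 - 1*(-4))*(36*160) = (3 + 4)*5760 = 7*5760 = 40320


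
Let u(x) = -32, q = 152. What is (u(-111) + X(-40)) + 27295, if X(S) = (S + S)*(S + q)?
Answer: 18303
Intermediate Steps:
X(S) = 2*S*(152 + S) (X(S) = (S + S)*(S + 152) = (2*S)*(152 + S) = 2*S*(152 + S))
(u(-111) + X(-40)) + 27295 = (-32 + 2*(-40)*(152 - 40)) + 27295 = (-32 + 2*(-40)*112) + 27295 = (-32 - 8960) + 27295 = -8992 + 27295 = 18303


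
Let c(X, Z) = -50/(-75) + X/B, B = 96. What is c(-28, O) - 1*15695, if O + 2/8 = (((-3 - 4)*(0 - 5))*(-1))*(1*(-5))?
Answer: -125557/8 ≈ -15695.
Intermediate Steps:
O = 699/4 (O = -¼ + (((-3 - 4)*(0 - 5))*(-1))*(1*(-5)) = -¼ + (-7*(-5)*(-1))*(-5) = -¼ + (35*(-1))*(-5) = -¼ - 35*(-5) = -¼ + 175 = 699/4 ≈ 174.75)
c(X, Z) = ⅔ + X/96 (c(X, Z) = -50/(-75) + X/96 = -50*(-1/75) + X*(1/96) = ⅔ + X/96)
c(-28, O) - 1*15695 = (⅔ + (1/96)*(-28)) - 1*15695 = (⅔ - 7/24) - 15695 = 3/8 - 15695 = -125557/8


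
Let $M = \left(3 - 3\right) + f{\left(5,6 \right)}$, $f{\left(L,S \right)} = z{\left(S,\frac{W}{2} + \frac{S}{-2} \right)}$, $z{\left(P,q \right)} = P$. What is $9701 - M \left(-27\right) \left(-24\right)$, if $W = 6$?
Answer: $5813$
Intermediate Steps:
$f{\left(L,S \right)} = S$
$M = 6$ ($M = \left(3 - 3\right) + 6 = 0 + 6 = 6$)
$9701 - M \left(-27\right) \left(-24\right) = 9701 - 6 \left(-27\right) \left(-24\right) = 9701 - \left(-162\right) \left(-24\right) = 9701 - 3888 = 5813$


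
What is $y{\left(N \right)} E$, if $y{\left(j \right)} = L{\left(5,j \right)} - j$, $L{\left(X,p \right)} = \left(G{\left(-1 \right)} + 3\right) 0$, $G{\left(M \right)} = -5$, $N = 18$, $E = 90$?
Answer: $-1620$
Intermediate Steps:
$L{\left(X,p \right)} = 0$ ($L{\left(X,p \right)} = \left(-5 + 3\right) 0 = \left(-2\right) 0 = 0$)
$y{\left(j \right)} = - j$ ($y{\left(j \right)} = 0 - j = - j$)
$y{\left(N \right)} E = \left(-1\right) 18 \cdot 90 = \left(-18\right) 90 = -1620$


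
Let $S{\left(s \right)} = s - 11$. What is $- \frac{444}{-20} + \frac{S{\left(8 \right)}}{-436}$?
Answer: $\frac{48411}{2180} \approx 22.207$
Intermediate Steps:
$S{\left(s \right)} = -11 + s$
$- \frac{444}{-20} + \frac{S{\left(8 \right)}}{-436} = - \frac{444}{-20} + \frac{-11 + 8}{-436} = \left(-444\right) \left(- \frac{1}{20}\right) - - \frac{3}{436} = \frac{111}{5} + \frac{3}{436} = \frac{48411}{2180}$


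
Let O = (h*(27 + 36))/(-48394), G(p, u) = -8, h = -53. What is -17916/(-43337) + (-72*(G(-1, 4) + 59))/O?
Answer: -122238810084/2296861 ≈ -53220.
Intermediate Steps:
O = 3339/48394 (O = -53*(27 + 36)/(-48394) = -53*63*(-1/48394) = -3339*(-1/48394) = 3339/48394 ≈ 0.068996)
-17916/(-43337) + (-72*(G(-1, 4) + 59))/O = -17916/(-43337) + (-72*(-8 + 59))/(3339/48394) = -17916*(-1/43337) - 72*51*(48394/3339) = 17916/43337 - 3672*48394/3339 = 17916/43337 - 19744752/371 = -122238810084/2296861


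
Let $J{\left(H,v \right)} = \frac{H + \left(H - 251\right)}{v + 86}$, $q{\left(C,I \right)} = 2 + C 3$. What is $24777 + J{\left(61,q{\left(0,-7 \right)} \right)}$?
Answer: $\frac{2180247}{88} \approx 24776.0$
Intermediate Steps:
$q{\left(C,I \right)} = 2 + 3 C$
$J{\left(H,v \right)} = \frac{-251 + 2 H}{86 + v}$ ($J{\left(H,v \right)} = \frac{H + \left(H - 251\right)}{86 + v} = \frac{H + \left(-251 + H\right)}{86 + v} = \frac{-251 + 2 H}{86 + v}$)
$24777 + J{\left(61,q{\left(0,-7 \right)} \right)} = 24777 + \frac{-251 + 2 \cdot 61}{86 + \left(2 + 3 \cdot 0\right)} = 24777 + \frac{-251 + 122}{86 + \left(2 + 0\right)} = 24777 + \frac{1}{86 + 2} \left(-129\right) = 24777 + \frac{1}{88} \left(-129\right) = 24777 - \frac{129}{88} = \frac{2180247}{88}$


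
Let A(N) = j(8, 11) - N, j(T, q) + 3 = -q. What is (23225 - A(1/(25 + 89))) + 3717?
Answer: 3072985/114 ≈ 26956.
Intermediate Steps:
j(T, q) = -3 - q
A(N) = -14 - N (A(N) = (-3 - 1*11) - N = (-3 - 11) - N = -14 - N)
(23225 - A(1/(25 + 89))) + 3717 = (23225 - (-14 - 1/(25 + 89))) + 3717 = (23225 - (-14 - 1/114)) + 3717 = (23225 - 1*(-1597/114)) + 3717 = (23225 + 1597/114) + 3717 = 2649247/114 + 3717 = 3072985/114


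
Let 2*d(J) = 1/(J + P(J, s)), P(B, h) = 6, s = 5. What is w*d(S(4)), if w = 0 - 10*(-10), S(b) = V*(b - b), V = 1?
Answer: 25/3 ≈ 8.3333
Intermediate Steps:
S(b) = 0 (S(b) = 1*(b - b) = 1*0 = 0)
d(J) = 1/(2*(6 + J)) (d(J) = 1/(2*(J + 6)) = 1/(2*(6 + J)))
w = 100 (w = 0 + 100 = 100)
w*d(S(4)) = 100*(1/(2*(6 + 0))) = 100*((½)/6) = 100*((½)*(⅙)) = 100*(1/12) = 25/3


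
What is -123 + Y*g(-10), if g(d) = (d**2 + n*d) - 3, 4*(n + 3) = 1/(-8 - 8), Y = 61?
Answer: 244273/32 ≈ 7633.5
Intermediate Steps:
n = -193/64 (n = -3 + 1/(4*(-8 - 8)) = -3 + (1/4)/(-16) = -3 + (1/4)*(-1/16) = -3 - 1/64 = -193/64 ≈ -3.0156)
g(d) = -3 + d**2 - 193*d/64 (g(d) = (d**2 - 193*d/64) - 3 = -3 + d**2 - 193*d/64)
-123 + Y*g(-10) = -123 + 61*(-3 + (-10)**2 - 193/64*(-10)) = -123 + 61*(-3 + 100 + 965/32) = -123 + 61*(4069/32) = -123 + 248209/32 = 244273/32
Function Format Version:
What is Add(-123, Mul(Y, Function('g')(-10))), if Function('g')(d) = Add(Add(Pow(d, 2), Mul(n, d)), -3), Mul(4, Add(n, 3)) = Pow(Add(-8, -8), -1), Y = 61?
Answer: Rational(244273, 32) ≈ 7633.5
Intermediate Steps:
n = Rational(-193, 64) (n = Add(-3, Mul(Rational(1, 4), Pow(Add(-8, -8), -1))) = Add(-3, Mul(Rational(1, 4), Pow(-16, -1))) = Add(-3, Mul(Rational(1, 4), Rational(-1, 16))) = Add(-3, Rational(-1, 64)) = Rational(-193, 64) ≈ -3.0156)
Function('g')(d) = Add(-3, Pow(d, 2), Mul(Rational(-193, 64), d)) (Function('g')(d) = Add(Add(Pow(d, 2), Mul(Rational(-193, 64), d)), -3) = Add(-3, Pow(d, 2), Mul(Rational(-193, 64), d)))
Add(-123, Mul(Y, Function('g')(-10))) = Add(-123, Mul(61, Add(-3, Pow(-10, 2), Mul(Rational(-193, 64), -10)))) = Add(-123, Mul(61, Add(-3, 100, Rational(965, 32)))) = Add(-123, Mul(61, Rational(4069, 32))) = Add(-123, Rational(248209, 32)) = Rational(244273, 32)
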